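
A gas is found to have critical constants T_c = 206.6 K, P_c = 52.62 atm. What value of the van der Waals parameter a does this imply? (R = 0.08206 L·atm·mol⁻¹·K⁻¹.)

From T_c = 8a/(27Rb) and P_c = a/(27b²): a = 27 R² T_c²/(64 P_c).
a = 27×(0.08206)²×(206.6)²/(64×52.62) = 7760.5/3367.7 = 2.304 L²·atm/mol²

a ≈ 2.304 L²·atm/mol²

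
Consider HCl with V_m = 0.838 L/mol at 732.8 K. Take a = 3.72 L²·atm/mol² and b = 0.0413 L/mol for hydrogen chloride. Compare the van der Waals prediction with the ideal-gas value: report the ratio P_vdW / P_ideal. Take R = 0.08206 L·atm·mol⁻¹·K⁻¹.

P_vdW / P_ideal ≈ 0.9780

Ideal: P_ideal = RT/V_m = (0.08206)(732.8)/0.838 = 71.7584 atm
vdW: P = RT/(V_m − b) − a/V_m² = 60.1336/0.796700 − 3.72/0.702244 = 75.4783 − 5.29730 = 70.1810 atm
Ratio = 70.1810/71.7584 = 0.9780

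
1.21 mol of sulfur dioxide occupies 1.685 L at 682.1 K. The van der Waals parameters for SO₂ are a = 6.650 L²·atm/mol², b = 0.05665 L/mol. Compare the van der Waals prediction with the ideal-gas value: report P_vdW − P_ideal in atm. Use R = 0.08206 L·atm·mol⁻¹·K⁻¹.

ΔP ≈ -1.725 atm

Ideal: P_ideal = nRT/V = (1.21)(0.08206)(682.1)/1.685 = 40.1944 atm
vdW: P = nRT/(V − nb) − a n²/V² = 67.7275/1.61645 − 9.73627/2.83923 = 41.8989 − 3.42919 = 38.4697 atm
ΔP = 38.4697 − 40.1944 = -1.725 atm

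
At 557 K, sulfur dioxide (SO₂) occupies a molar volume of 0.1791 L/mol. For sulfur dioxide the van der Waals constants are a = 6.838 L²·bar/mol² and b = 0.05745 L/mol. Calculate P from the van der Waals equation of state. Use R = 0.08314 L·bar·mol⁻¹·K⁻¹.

P = RT/(V_m − b) − a/V_m²
RT/(V_m − b) = (0.08314)(557)/(0.1791 − 0.05745) = 46.309/0.12165 = 380.67 bar
a/V_m² = 6.838/(0.1791)² = 213.18 bar
P = 380.67 − 213.18 = 167.5 bar

P ≈ 167.5 bar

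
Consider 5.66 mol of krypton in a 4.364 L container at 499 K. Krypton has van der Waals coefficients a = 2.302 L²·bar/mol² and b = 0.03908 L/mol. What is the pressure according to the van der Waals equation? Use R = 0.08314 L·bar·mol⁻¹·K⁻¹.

P ≈ 52.81 bar

P = nRT/(V − nb) − a n²/V²
nRT/(V − nb) = (5.66)(0.08314)(499)/(4.364 − 5.66×0.03908) = 234.82/4.1428 = 56.681 bar
a n²/V² = (2.302)(5.66)²/(4.364)² = 3.8723 bar
P = 56.681 − 3.8723 = 52.81 bar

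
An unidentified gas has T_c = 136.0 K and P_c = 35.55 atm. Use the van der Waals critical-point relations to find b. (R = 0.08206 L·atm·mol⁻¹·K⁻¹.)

b ≈ 0.03924 L/mol

From T_c = 8a/(27Rb) and P_c = a/(27b²): b = R T_c/(8 P_c).
b = (0.08206)(136.0)/(8×35.55) = 11.160/284.40 = 0.03924 L/mol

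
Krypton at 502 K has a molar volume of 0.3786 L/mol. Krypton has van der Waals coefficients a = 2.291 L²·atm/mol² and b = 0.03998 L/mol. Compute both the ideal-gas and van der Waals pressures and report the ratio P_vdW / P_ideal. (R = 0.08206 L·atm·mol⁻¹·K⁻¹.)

P_vdW / P_ideal ≈ 0.9712

Ideal: P_ideal = RT/V_m = (0.08206)(502)/0.3786 = 108.806 atm
vdW: P = RT/(V_m − b) − a/V_m² = 41.1941/0.338620 − 2.291/0.143338 = 121.653 − 15.9832 = 105.670 atm
Ratio = 105.670/108.806 = 0.9712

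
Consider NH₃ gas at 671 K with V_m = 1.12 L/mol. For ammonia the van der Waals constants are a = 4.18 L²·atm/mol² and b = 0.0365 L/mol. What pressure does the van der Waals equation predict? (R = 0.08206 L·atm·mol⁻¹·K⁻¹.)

P ≈ 47.49 atm

P = RT/(V_m − b) − a/V_m²
RT/(V_m − b) = (0.08206)(671)/(1.12 − 0.0365) = 55.062/1.0835 = 50.819 atm
a/V_m² = 4.18/(1.12)² = 3.3323 atm
P = 50.819 − 3.3323 = 47.49 atm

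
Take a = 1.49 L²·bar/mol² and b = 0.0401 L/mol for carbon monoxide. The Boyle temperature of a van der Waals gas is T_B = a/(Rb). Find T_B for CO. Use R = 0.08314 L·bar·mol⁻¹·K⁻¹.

For a van der Waals gas the second virial coefficient B₂ = b − a/(RT) vanishes at T_B = a/(Rb).
T_B = 1.49/(0.08314×0.0401) = 1.49/0.0033339 = 446.9 K

T_B ≈ 446.9 K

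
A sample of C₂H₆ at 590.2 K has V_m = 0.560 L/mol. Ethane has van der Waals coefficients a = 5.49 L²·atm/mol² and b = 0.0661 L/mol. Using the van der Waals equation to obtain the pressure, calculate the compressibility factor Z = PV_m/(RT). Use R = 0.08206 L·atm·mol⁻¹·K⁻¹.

Z ≈ 0.9314

P = RT/(V_m − b) − a/V_m² = (0.08206)(590.2)/(0.560 − 0.0661) − 5.49/(0.560)²
  = 48.432/0.49390 − 17.506 = 98.060 − 17.506 = 80.554 atm
Z = PV_m/(RT) = (80.554)(0.560)/((0.08206)(590.2)) = 45.110/48.432 = 0.9314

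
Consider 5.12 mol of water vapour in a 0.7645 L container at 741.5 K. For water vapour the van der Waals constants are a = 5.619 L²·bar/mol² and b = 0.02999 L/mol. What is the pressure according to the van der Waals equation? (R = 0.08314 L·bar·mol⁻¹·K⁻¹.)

P = nRT/(V − nb) − a n²/V²
nRT/(V − nb) = (5.12)(0.08314)(741.5)/(0.7645 − 5.12×0.02999) = 315.64/0.61095 = 516.64 bar
a n²/V² = (5.619)(5.12)²/(0.7645)² = 252.03 bar
P = 516.64 − 252.03 = 264.6 bar

P ≈ 264.6 bar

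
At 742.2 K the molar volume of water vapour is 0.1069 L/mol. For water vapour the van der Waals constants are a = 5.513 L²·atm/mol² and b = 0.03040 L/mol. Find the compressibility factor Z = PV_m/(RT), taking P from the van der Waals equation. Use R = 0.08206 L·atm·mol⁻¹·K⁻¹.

P = RT/(V_m − b) − a/V_m² = (0.08206)(742.2)/(0.1069 − 0.03040) − 5.513/(0.1069)²
  = 60.905/0.076500 − 482.43 = 796.14 − 482.43 = 313.71 atm
Z = PV_m/(RT) = (313.71)(0.1069)/((0.08206)(742.2)) = 33.536/60.905 = 0.5506

Z ≈ 0.5506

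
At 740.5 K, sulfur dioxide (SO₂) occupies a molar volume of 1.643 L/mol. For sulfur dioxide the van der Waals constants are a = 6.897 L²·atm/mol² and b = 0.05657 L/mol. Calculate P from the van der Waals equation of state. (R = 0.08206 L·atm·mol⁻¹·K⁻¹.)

P = RT/(V_m − b) − a/V_m²
RT/(V_m − b) = (0.08206)(740.5)/(1.643 − 0.05657) = 60.765/1.5864 = 38.304 atm
a/V_m² = 6.897/(1.643)² = 2.5550 atm
P = 38.304 − 2.5550 = 35.75 atm

P ≈ 35.75 atm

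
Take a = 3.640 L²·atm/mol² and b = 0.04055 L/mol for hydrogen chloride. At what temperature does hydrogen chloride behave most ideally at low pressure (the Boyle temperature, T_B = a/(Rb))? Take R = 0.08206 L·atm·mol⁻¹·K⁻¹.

T_B ≈ 1094 K

For a van der Waals gas the second virial coefficient B₂ = b − a/(RT) vanishes at T_B = a/(Rb).
T_B = 3.640/(0.08206×0.04055) = 3.640/0.0033275 = 1094 K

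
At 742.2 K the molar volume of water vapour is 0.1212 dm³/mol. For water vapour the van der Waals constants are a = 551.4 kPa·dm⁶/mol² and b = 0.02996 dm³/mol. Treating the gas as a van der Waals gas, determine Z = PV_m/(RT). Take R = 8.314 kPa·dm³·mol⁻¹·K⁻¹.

Z ≈ 0.5911

P = RT/(V_m − b) − a/V_m² = (8.314)(742.2)/(0.1212 − 0.02996) − 551.4/(0.1212)²
  = 6170.7/0.091240 − 37537 = 67632 − 37537 = 30095 kPa
Z = PV_m/(RT) = (30095)(0.1212)/((8.314)(742.2)) = 3647.5/6170.7 = 0.5911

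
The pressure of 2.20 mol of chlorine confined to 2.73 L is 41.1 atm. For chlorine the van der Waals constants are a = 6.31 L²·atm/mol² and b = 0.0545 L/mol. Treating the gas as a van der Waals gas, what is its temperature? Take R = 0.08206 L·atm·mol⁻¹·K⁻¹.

T ≈ 653.5 K

T = (P + a n²/V²)(V − nb)/(nR)
P + a n²/V² = 41.1 + (6.31)(2.20)²/(2.73)² = 45.198 atm
V − nb = 2.73 − (2.20)(0.0545) = 2.6101 L
T = (45.198)(2.6101)/((2.20)(0.08206)) = 653.5 K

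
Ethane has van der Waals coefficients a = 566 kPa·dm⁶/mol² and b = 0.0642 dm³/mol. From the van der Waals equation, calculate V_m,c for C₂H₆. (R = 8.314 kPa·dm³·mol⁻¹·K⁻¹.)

For a van der Waals gas, V_m,c = 3b.
V_m,c = 3×0.0642 = 0.1926 dm³/mol

V_m,c ≈ 0.1926 dm³/mol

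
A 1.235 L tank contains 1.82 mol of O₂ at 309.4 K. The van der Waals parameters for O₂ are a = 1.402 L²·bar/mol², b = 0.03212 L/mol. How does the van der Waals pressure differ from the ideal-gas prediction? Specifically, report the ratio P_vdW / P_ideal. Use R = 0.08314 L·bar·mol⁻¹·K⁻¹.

Ideal: P_ideal = nRT/V = (1.82)(0.08314)(309.4)/1.235 = 37.9083 bar
vdW: P = nRT/(V − nb) − a n²/V² = 46.8168/1.17654 − 4.64398/1.52523 = 39.7919 − 3.04477 = 36.7471 bar
Ratio = 36.7471/37.9083 = 0.9694

P_vdW / P_ideal ≈ 0.9694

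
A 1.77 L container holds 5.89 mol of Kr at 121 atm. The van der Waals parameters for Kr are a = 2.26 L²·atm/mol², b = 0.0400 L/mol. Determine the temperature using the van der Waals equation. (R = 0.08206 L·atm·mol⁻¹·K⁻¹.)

T = (P + a n²/V²)(V − nb)/(nR)
P + a n²/V² = 121 + (2.26)(5.89)²/(1.77)² = 146.03 atm
V − nb = 1.77 − (5.89)(0.0400) = 1.5344 L
T = (146.03)(1.5344)/((5.89)(0.08206)) = 463.6 K

T ≈ 463.6 K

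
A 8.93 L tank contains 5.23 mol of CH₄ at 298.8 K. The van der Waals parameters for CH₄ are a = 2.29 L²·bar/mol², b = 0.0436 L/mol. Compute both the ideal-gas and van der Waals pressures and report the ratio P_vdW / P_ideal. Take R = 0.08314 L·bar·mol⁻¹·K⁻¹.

P_vdW / P_ideal ≈ 0.9722

Ideal: P_ideal = nRT/V = (5.23)(0.08314)(298.8)/8.93 = 14.5493 bar
vdW: P = nRT/(V − nb) − a n²/V² = 129.925/8.70197 − 62.6381/79.7449 = 14.9305 − 0.785481 = 14.1450 bar
Ratio = 14.1450/14.5493 = 0.9722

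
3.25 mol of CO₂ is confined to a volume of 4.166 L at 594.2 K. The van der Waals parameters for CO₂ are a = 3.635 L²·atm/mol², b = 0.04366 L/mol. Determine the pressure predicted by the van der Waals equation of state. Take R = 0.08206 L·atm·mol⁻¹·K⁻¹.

P ≈ 37.17 atm

P = nRT/(V − nb) − a n²/V²
nRT/(V − nb) = (3.25)(0.08206)(594.2)/(4.166 − 3.25×0.04366) = 158.47/4.0241 = 39.380 atm
a n²/V² = (3.635)(3.25)²/(4.166)² = 2.2122 atm
P = 39.380 − 2.2122 = 37.17 atm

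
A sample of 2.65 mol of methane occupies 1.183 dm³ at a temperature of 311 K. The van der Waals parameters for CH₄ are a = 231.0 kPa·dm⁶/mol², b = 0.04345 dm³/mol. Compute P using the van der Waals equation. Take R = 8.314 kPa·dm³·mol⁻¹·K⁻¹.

P = nRT/(V − nb) − a n²/V²
nRT/(V − nb) = (2.65)(8.314)(311)/(1.183 − 2.65×0.04345) = 6852.0/1.0679 = 6416.3 kPa
a n²/V² = (231.0)(2.65)²/(1.183)² = 1159.1 kPa
P = 6416.3 − 1159.1 = 5257 kPa

P ≈ 5257 kPa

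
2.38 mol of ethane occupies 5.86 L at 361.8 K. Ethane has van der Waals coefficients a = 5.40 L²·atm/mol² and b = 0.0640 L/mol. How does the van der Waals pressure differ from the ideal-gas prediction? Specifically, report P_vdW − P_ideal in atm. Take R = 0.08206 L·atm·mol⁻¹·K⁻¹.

ΔP ≈ -0.569 atm

Ideal: P_ideal = nRT/V = (2.38)(0.08206)(361.8)/5.86 = 12.0581 atm
vdW: P = nRT/(V − nb) − a n²/V² = 70.6606/5.70768 − 30.5878/34.3396 = 12.3799 − 0.890744 = 11.4892 atm
ΔP = 11.4892 − 12.0581 = -0.569 atm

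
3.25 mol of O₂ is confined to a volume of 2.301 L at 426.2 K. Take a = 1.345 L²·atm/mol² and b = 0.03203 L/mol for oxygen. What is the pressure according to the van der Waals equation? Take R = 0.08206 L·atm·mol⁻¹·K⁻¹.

P = nRT/(V − nb) − a n²/V²
nRT/(V − nb) = (3.25)(0.08206)(426.2)/(2.301 − 3.25×0.03203) = 113.67/2.1969 = 51.741 atm
a n²/V² = (1.345)(3.25)²/(2.301)² = 2.6832 atm
P = 51.741 − 2.6832 = 49.06 atm

P ≈ 49.06 atm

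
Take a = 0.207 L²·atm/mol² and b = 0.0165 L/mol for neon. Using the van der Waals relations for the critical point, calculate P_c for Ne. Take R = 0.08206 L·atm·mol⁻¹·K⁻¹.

P_c ≈ 28.16 atm

For a van der Waals gas, P_c = a/(27b²).
P_c = 0.207/(27×(0.0165)²) = 0.207/0.0073508 = 28.16 atm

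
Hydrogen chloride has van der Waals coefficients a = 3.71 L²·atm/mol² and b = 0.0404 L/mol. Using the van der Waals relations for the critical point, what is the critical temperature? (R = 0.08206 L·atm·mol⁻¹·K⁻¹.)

For a van der Waals gas, T_c = 8a/(27Rb).
T_c = 8×3.71/(27×0.08206×0.0404) = 29.680/0.089511 = 331.6 K

T_c ≈ 331.6 K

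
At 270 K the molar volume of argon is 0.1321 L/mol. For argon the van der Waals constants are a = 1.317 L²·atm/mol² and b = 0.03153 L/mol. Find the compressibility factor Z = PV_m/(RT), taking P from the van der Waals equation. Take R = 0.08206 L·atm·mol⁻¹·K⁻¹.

P = RT/(V_m − b) − a/V_m² = (0.08206)(270)/(0.1321 − 0.03153) − 1.317/(0.1321)²
  = 22.156/0.10057 − 75.471 = 220.30 − 75.471 = 144.83 atm
Z = PV_m/(RT) = (144.83)(0.1321)/((0.08206)(270)) = 19.132/22.156 = 0.8635

Z ≈ 0.8635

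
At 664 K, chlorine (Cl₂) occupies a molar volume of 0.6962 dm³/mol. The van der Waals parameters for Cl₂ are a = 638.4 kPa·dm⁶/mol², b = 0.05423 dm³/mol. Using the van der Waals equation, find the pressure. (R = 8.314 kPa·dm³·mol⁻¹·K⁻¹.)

P = RT/(V_m − b) − a/V_m²
RT/(V_m − b) = (8.314)(664)/(0.6962 − 0.05423) = 5520.5/0.64197 = 8599.3 kPa
a/V_m² = 638.4/(0.6962)² = 1317.1 kPa
P = 8599.3 − 1317.1 = 7282 kPa

P ≈ 7282 kPa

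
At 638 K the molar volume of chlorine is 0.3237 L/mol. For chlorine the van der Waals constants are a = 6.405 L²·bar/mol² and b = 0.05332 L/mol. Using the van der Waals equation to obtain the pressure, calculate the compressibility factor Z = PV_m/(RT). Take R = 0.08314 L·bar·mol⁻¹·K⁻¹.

P = RT/(V_m − b) − a/V_m² = (0.08314)(638)/(0.3237 − 0.05332) − 6.405/(0.3237)²
  = 53.043/0.27038 − 61.127 = 196.18 − 61.127 = 135.05 bar
Z = PV_m/(RT) = (135.05)(0.3237)/((0.08314)(638)) = 43.716/53.043 = 0.8242

Z ≈ 0.8242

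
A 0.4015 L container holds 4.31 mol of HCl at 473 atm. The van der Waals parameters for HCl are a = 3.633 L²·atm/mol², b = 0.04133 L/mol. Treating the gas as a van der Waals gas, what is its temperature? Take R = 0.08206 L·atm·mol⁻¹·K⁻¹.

T = (P + a n²/V²)(V − nb)/(nR)
P + a n²/V² = 473 + (3.633)(4.31)²/(0.4015)² = 891.65 atm
V − nb = 0.4015 − (4.31)(0.04133) = 0.22337 L
T = (891.65)(0.22337)/((4.31)(0.08206)) = 563.1 K

T ≈ 563.1 K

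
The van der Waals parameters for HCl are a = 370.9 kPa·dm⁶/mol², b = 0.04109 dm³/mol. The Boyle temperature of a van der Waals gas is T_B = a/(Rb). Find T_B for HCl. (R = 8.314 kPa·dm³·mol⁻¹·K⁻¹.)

For a van der Waals gas the second virial coefficient B₂ = b − a/(RT) vanishes at T_B = a/(Rb).
T_B = 370.9/(8.314×0.04109) = 370.9/0.34162 = 1086 K

T_B ≈ 1086 K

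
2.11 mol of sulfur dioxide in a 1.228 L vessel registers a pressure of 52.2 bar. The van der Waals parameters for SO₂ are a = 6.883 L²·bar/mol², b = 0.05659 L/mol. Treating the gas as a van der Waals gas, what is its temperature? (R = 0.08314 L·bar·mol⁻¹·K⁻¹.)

T ≈ 458.3 K

T = (P + a n²/V²)(V − nb)/(nR)
P + a n²/V² = 52.2 + (6.883)(2.11)²/(1.228)² = 72.521 bar
V − nb = 1.228 − (2.11)(0.05659) = 1.1086 L
T = (72.521)(1.1086)/((2.11)(0.08314)) = 458.3 K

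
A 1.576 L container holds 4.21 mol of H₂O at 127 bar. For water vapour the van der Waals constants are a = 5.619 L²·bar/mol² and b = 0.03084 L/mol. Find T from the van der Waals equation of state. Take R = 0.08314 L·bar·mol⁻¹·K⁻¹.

T ≈ 690.4 K

T = (P + a n²/V²)(V − nb)/(nR)
P + a n²/V² = 127 + (5.619)(4.21)²/(1.576)² = 167.10 bar
V − nb = 1.576 − (4.21)(0.03084) = 1.4462 L
T = (167.10)(1.4462)/((4.21)(0.08314)) = 690.4 K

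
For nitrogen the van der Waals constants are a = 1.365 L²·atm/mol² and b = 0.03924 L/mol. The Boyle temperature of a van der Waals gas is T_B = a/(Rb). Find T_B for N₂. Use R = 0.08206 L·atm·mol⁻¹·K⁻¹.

T_B ≈ 423.9 K

For a van der Waals gas the second virial coefficient B₂ = b − a/(RT) vanishes at T_B = a/(Rb).
T_B = 1.365/(0.08206×0.03924) = 1.365/0.0032200 = 423.9 K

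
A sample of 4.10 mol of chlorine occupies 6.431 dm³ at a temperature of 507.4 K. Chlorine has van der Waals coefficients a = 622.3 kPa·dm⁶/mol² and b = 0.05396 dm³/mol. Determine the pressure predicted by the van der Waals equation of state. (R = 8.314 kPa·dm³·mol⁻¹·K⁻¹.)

P ≈ 2532 kPa

P = nRT/(V − nb) − a n²/V²
nRT/(V − nb) = (4.10)(8.314)(507.4)/(6.431 − 4.10×0.05396) = 17296/6.2098 = 2785.3 kPa
a n²/V² = (622.3)(4.10)²/(6.431)² = 252.94 kPa
P = 2785.3 − 252.94 = 2532 kPa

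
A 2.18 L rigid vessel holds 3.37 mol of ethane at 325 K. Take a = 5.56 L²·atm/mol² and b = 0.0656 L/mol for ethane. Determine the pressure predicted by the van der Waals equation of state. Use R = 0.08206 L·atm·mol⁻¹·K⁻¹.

P ≈ 32.59 atm

P = nRT/(V − nb) − a n²/V²
nRT/(V − nb) = (3.37)(0.08206)(325)/(2.18 − 3.37×0.0656) = 89.876/1.9589 = 45.881 atm
a n²/V² = (5.56)(3.37)²/(2.18)² = 13.287 atm
P = 45.881 − 13.287 = 32.59 atm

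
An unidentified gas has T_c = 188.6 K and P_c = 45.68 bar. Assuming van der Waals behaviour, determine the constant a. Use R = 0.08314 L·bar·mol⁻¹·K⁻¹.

From T_c = 8a/(27Rb) and P_c = a/(27b²): a = 27 R² T_c²/(64 P_c).
a = 27×(0.08314)²×(188.6)²/(64×45.68) = 6638.5/2923.5 = 2.271 L²·bar/mol²

a ≈ 2.271 L²·bar/mol²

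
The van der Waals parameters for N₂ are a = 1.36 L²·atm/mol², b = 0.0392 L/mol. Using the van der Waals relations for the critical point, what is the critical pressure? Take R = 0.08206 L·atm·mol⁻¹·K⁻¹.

For a van der Waals gas, P_c = a/(27b²).
P_c = 1.36/(27×(0.0392)²) = 1.36/0.041489 = 32.78 atm

P_c ≈ 32.78 atm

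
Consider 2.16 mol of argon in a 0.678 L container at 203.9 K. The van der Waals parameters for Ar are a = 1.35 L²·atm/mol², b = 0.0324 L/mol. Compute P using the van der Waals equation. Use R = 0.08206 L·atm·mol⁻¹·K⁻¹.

P = nRT/(V − nb) − a n²/V²
nRT/(V − nb) = (2.16)(0.08206)(203.9)/(0.678 − 2.16×0.0324) = 36.141/0.60802 = 59.440 atm
a n²/V² = (1.35)(2.16)²/(0.678)² = 13.702 atm
P = 59.440 − 13.702 = 45.74 atm

P ≈ 45.74 atm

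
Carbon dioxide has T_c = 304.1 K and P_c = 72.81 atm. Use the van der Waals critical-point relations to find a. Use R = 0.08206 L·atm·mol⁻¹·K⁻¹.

From T_c = 8a/(27Rb) and P_c = a/(27b²): a = 27 R² T_c²/(64 P_c).
a = 27×(0.08206)²×(304.1)²/(64×72.81) = 16814/4659.8 = 3.608 L²·atm/mol²

a ≈ 3.608 L²·atm/mol²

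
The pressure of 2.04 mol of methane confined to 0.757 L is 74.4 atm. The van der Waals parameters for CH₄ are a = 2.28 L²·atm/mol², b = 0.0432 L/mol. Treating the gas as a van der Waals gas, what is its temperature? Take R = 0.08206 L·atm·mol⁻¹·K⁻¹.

T = (P + a n²/V²)(V − nb)/(nR)
P + a n²/V² = 74.4 + (2.28)(2.04)²/(0.757)² = 90.958 atm
V − nb = 0.757 − (2.04)(0.0432) = 0.66887 L
T = (90.958)(0.66887)/((2.04)(0.08206)) = 363.4 K

T ≈ 363.4 K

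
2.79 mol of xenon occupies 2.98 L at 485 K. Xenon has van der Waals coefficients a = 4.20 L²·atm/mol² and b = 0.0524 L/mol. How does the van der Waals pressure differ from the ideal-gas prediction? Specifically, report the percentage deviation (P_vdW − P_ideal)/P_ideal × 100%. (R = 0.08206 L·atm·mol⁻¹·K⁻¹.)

-4.72 %

Ideal: P_ideal = nRT/V = (2.79)(0.08206)(485)/2.98 = 37.2616 atm
vdW: P = nRT/(V − nb) − a n²/V² = 111.039/2.83380 − 32.6932/8.88040 = 39.1838 − 3.68150 = 35.5023 atm
% deviation = (35.5023 − 37.2616)/37.2616 × 100% = -4.72%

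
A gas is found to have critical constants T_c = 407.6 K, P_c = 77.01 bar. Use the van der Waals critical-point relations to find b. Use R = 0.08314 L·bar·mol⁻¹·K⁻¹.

From T_c = 8a/(27Rb) and P_c = a/(27b²): b = R T_c/(8 P_c).
b = (0.08314)(407.6)/(8×77.01) = 33.888/616.08 = 0.05501 L/mol

b ≈ 0.05501 L/mol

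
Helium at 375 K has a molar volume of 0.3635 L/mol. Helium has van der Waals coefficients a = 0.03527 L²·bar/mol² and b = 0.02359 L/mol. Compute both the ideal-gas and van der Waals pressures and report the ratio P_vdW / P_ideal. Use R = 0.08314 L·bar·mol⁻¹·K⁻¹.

P_vdW / P_ideal ≈ 1.066

Ideal: P_ideal = RT/V_m = (0.08314)(375)/0.3635 = 85.7703 bar
vdW: P = RT/(V_m − b) − a/V_m² = 31.1775/0.339910 − 0.03527/0.132132 = 91.7228 − 0.266930 = 91.4559 bar
Ratio = 91.4559/85.7703 = 1.066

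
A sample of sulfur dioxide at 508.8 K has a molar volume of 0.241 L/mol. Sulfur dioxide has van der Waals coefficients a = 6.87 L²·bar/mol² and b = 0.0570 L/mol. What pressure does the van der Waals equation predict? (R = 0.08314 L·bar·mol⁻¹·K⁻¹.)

P = RT/(V_m − b) − a/V_m²
RT/(V_m − b) = (0.08314)(508.8)/(0.241 − 0.0570) = 42.302/0.18400 = 229.90 bar
a/V_m² = 6.87/(0.241)² = 118.28 bar
P = 229.90 − 118.28 = 111.6 bar

P ≈ 111.6 bar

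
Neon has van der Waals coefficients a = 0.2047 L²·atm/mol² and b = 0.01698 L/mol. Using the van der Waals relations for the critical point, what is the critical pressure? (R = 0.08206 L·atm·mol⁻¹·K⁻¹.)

For a van der Waals gas, P_c = a/(27b²).
P_c = 0.2047/(27×(0.01698)²) = 0.2047/0.0077847 = 26.30 atm

P_c ≈ 26.30 atm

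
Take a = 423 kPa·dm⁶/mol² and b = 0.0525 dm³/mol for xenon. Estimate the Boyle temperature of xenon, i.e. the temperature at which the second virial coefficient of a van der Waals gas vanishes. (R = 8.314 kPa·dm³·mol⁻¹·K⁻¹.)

T_B ≈ 969.1 K

For a van der Waals gas the second virial coefficient B₂ = b − a/(RT) vanishes at T_B = a/(Rb).
T_B = 423/(8.314×0.0525) = 423/0.43649 = 969.1 K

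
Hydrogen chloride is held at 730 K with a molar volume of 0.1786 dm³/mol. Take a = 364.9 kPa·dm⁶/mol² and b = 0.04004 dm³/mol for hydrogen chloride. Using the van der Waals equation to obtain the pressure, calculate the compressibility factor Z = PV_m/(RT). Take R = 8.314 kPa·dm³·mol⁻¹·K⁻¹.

Z ≈ 0.9523

P = RT/(V_m − b) − a/V_m² = (8.314)(730)/(0.1786 − 0.04004) − 364.9/(0.1786)²
  = 6069.2/0.13856 − 11440 = 43802 − 11440 = 32362 kPa
Z = PV_m/(RT) = (32362)(0.1786)/((8.314)(730)) = 5779.9/6069.2 = 0.9523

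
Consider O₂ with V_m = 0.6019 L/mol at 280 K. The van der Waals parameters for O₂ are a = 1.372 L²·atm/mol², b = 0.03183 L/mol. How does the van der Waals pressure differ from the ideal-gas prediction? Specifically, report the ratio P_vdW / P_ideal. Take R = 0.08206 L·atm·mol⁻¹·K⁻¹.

P_vdW / P_ideal ≈ 0.9566

Ideal: P_ideal = RT/V_m = (0.08206)(280)/0.6019 = 38.1738 atm
vdW: P = RT/(V_m − b) − a/V_m² = 22.9768/0.570070 − 1.372/0.362284 = 40.3052 − 3.78708 = 36.5181 atm
Ratio = 36.5181/38.1738 = 0.9566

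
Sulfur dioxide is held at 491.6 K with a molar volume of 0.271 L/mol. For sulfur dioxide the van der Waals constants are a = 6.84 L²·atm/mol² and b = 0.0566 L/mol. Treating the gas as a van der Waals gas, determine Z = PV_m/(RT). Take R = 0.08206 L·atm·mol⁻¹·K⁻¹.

P = RT/(V_m − b) − a/V_m² = (0.08206)(491.6)/(0.271 − 0.0566) − 6.84/(0.271)²
  = 40.341/0.21440 − 93.136 = 188.16 − 93.136 = 95.02 atm
Z = PV_m/(RT) = (95.02)(0.271)/((0.08206)(491.6)) = 25.750/40.341 = 0.6383

Z ≈ 0.6383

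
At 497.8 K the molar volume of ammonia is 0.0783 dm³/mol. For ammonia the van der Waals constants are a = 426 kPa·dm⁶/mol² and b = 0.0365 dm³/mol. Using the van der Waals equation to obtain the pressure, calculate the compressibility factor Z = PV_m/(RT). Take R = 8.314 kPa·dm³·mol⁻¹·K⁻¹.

P = RT/(V_m − b) − a/V_m² = (8.314)(497.8)/(0.0783 − 0.0365) − 426/(0.0783)²
  = 4138.7/0.041800 − 69484 = 99012 − 69484 = 29528 kPa
Z = PV_m/(RT) = (29528)(0.0783)/((8.314)(497.8)) = 2312.0/4138.7 = 0.5586

Z ≈ 0.5586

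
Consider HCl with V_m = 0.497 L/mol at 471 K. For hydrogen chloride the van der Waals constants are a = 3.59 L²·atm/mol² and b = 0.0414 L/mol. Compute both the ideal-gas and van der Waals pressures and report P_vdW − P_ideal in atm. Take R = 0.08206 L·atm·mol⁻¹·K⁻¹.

Ideal: P_ideal = RT/V_m = (0.08206)(471)/0.497 = 77.7671 atm
vdW: P = RT/(V_m − b) − a/V_m² = 38.6503/0.455600 − 3.59/0.247009 = 84.8338 − 14.5339 = 70.2999 atm
ΔP = 70.2999 − 77.7671 = -7.467 atm

ΔP ≈ -7.467 atm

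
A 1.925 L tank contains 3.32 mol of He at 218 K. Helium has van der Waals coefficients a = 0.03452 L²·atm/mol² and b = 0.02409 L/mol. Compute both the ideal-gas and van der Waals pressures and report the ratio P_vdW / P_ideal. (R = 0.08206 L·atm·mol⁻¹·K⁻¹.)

Ideal: P_ideal = nRT/V = (3.32)(0.08206)(218)/1.925 = 30.8529 atm
vdW: P = nRT/(V − nb) − a n²/V² = 59.3917/1.84502 − 0.380493/3.70563 = 32.1903 − 0.102680 = 32.0876 atm
Ratio = 32.0876/30.8529 = 1.040

P_vdW / P_ideal ≈ 1.040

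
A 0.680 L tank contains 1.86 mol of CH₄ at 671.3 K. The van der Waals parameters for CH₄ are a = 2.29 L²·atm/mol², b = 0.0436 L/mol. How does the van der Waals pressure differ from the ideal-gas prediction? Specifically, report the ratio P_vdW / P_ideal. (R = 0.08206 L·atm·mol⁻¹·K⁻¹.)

P_vdW / P_ideal ≈ 1.022

Ideal: P_ideal = nRT/V = (1.86)(0.08206)(671.3)/0.680 = 150.679 atm
vdW: P = nRT/(V − nb) − a n²/V² = 102.462/0.598904 − 7.92248/0.462400 = 171.083 − 17.1334 = 153.950 atm
Ratio = 153.950/150.679 = 1.022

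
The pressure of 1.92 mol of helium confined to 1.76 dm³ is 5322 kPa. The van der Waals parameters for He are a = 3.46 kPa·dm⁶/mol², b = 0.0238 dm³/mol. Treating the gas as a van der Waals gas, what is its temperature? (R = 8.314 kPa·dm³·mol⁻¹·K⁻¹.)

T ≈ 572.0 K

T = (P + a n²/V²)(V − nb)/(nR)
P + a n²/V² = 5322 + (3.46)(1.92)²/(1.76)² = 5326.1 kPa
V − nb = 1.76 − (1.92)(0.0238) = 1.7143 dm³
T = (5326.1)(1.7143)/((1.92)(8.314)) = 572.0 K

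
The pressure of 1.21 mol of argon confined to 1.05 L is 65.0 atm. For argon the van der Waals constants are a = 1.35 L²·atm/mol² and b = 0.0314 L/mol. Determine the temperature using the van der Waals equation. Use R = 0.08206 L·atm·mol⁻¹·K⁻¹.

T = (P + a n²/V²)(V − nb)/(nR)
P + a n²/V² = 65.0 + (1.35)(1.21)²/(1.05)² = 66.793 atm
V − nb = 1.05 − (1.21)(0.0314) = 1.0120 L
T = (66.793)(1.0120)/((1.21)(0.08206)) = 680.8 K

T ≈ 680.8 K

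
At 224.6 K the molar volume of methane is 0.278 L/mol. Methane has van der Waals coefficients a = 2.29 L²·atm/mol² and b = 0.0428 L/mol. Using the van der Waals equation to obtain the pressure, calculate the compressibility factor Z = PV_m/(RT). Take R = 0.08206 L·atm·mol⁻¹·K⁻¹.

P = RT/(V_m − b) − a/V_m² = (0.08206)(224.6)/(0.278 − 0.0428) − 2.29/(0.278)²
  = 18.431/0.23520 − 29.631 = 78.363 − 29.631 = 48.732 atm
Z = PV_m/(RT) = (48.732)(0.278)/((0.08206)(224.6)) = 13.547/18.431 = 0.7350

Z ≈ 0.7350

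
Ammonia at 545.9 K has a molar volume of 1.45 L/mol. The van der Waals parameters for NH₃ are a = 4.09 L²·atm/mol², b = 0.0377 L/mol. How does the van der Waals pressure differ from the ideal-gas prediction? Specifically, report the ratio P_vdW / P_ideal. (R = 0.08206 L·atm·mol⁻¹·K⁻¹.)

P_vdW / P_ideal ≈ 0.9637

Ideal: P_ideal = RT/V_m = (0.08206)(545.9)/1.45 = 30.8942 atm
vdW: P = RT/(V_m − b) − a/V_m² = 44.7966/1.41230 − 4.09/2.10250 = 31.7189 − 1.94530 = 29.7736 atm
Ratio = 29.7736/30.8942 = 0.9637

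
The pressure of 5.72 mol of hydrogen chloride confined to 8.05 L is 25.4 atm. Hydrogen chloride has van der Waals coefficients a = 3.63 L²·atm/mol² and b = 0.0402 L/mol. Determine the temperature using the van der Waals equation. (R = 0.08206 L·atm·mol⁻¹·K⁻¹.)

T ≈ 453.7 K

T = (P + a n²/V²)(V − nb)/(nR)
P + a n²/V² = 25.4 + (3.63)(5.72)²/(8.05)² = 27.233 atm
V − nb = 8.05 − (5.72)(0.0402) = 7.8201 L
T = (27.233)(7.8201)/((5.72)(0.08206)) = 453.7 K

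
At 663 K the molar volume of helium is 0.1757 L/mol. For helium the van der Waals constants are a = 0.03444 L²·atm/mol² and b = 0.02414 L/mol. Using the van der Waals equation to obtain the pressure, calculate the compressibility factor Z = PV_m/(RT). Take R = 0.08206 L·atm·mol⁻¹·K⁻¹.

P = RT/(V_m − b) − a/V_m² = (0.08206)(663)/(0.1757 − 0.02414) − 0.03444/(0.1757)²
  = 54.406/0.15156 − 1.1156 = 358.97 − 1.1156 = 357.85 atm
Z = PV_m/(RT) = (357.85)(0.1757)/((0.08206)(663)) = 62.874/54.406 = 1.156

Z ≈ 1.156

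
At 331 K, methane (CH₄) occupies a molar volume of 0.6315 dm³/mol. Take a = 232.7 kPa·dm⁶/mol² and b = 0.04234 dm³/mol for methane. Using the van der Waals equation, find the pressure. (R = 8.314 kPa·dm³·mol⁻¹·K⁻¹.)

P ≈ 4087 kPa

P = RT/(V_m − b) − a/V_m²
RT/(V_m − b) = (8.314)(331)/(0.6315 − 0.04234) = 2751.9/0.58916 = 4670.9 kPa
a/V_m² = 232.7/(0.6315)² = 583.51 kPa
P = 4670.9 − 583.51 = 4087 kPa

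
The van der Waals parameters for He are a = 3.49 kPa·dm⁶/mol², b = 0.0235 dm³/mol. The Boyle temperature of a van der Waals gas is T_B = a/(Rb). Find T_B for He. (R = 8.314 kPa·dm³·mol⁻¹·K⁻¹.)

T_B ≈ 17.86 K

For a van der Waals gas the second virial coefficient B₂ = b − a/(RT) vanishes at T_B = a/(Rb).
T_B = 3.49/(8.314×0.0235) = 3.49/0.19538 = 17.86 K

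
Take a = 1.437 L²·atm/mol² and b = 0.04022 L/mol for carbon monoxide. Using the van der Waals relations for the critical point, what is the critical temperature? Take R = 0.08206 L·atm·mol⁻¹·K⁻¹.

For a van der Waals gas, T_c = 8a/(27Rb).
T_c = 8×1.437/(27×0.08206×0.04022) = 11.496/0.089112 = 129.0 K

T_c ≈ 129.0 K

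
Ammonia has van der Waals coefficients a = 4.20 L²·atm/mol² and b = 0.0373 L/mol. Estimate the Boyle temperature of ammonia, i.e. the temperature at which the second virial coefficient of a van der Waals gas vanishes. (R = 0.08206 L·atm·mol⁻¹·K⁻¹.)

For a van der Waals gas the second virial coefficient B₂ = b − a/(RT) vanishes at T_B = a/(Rb).
T_B = 4.20/(0.08206×0.0373) = 4.20/0.0030608 = 1372 K

T_B ≈ 1372 K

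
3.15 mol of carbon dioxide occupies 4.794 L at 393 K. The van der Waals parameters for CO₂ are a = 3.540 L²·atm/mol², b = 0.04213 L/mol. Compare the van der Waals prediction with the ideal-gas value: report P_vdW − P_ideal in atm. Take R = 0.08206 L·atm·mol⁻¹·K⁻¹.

Ideal: P_ideal = nRT/V = (3.15)(0.08206)(393)/4.794 = 21.1903 atm
vdW: P = nRT/(V − nb) − a n²/V² = 101.586/4.66129 − 35.1257/22.9824 = 21.7935 − 1.52837 = 20.2651 atm
ΔP = 20.2651 − 21.1903 = -0.925 atm

ΔP ≈ -0.925 atm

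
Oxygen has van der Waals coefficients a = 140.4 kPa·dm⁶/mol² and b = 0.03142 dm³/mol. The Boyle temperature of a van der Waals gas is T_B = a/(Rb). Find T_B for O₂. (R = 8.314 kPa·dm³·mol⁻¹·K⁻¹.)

For a van der Waals gas the second virial coefficient B₂ = b − a/(RT) vanishes at T_B = a/(Rb).
T_B = 140.4/(8.314×0.03142) = 140.4/0.26123 = 537.5 K

T_B ≈ 537.5 K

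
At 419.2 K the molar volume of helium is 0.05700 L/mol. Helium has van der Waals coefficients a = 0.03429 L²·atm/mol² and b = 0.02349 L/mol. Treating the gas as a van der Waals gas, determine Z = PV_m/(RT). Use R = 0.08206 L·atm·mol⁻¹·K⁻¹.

P = RT/(V_m − b) − a/V_m² = (0.08206)(419.2)/(0.05700 − 0.02349) − 0.03429/(0.05700)²
  = 34.400/0.033510 − 10.554 = 1026.6 − 10.554 = 1016.0 atm
Z = PV_m/(RT) = (1016.0)(0.05700)/((0.08206)(419.2)) = 57.912/34.400 = 1.683

Z ≈ 1.683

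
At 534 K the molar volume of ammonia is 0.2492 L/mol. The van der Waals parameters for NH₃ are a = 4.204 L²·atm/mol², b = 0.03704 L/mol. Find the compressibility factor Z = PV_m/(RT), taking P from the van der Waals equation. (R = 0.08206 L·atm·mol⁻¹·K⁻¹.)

Z ≈ 0.7896

P = RT/(V_m − b) − a/V_m² = (0.08206)(534)/(0.2492 − 0.03704) − 4.204/(0.2492)²
  = 43.820/0.21216 − 67.697 = 206.54 − 67.697 = 138.84 atm
Z = PV_m/(RT) = (138.84)(0.2492)/((0.08206)(534)) = 34.599/43.820 = 0.7896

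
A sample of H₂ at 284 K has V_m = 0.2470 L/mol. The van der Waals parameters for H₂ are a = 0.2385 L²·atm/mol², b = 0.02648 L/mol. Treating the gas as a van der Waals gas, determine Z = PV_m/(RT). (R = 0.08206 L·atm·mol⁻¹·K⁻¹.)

Z ≈ 1.079

P = RT/(V_m − b) − a/V_m² = (0.08206)(284)/(0.2470 − 0.02648) − 0.2385/(0.2470)²
  = 23.305/0.22052 − 3.9093 = 105.68 − 3.9093 = 101.77 atm
Z = PV_m/(RT) = (101.77)(0.2470)/((0.08206)(284)) = 25.137/23.305 = 1.079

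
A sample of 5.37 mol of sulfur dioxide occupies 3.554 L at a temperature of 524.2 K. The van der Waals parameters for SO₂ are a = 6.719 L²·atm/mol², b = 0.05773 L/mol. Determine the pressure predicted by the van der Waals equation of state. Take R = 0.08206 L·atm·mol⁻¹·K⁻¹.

P = nRT/(V − nb) − a n²/V²
nRT/(V − nb) = (5.37)(0.08206)(524.2)/(3.554 − 5.37×0.05773) = 231.00/3.2440 = 71.208 atm
a n²/V² = (6.719)(5.37)²/(3.554)² = 15.340 atm
P = 71.208 − 15.340 = 55.87 atm

P ≈ 55.87 atm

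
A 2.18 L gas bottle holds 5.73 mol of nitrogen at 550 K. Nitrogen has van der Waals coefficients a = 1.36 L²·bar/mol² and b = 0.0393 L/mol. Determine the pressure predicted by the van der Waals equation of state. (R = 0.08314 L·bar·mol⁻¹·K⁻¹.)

P ≈ 124.6 bar

P = nRT/(V − nb) − a n²/V²
nRT/(V − nb) = (5.73)(0.08314)(550)/(2.18 − 5.73×0.0393) = 262.02/1.9548 = 134.04 bar
a n²/V² = (1.36)(5.73)²/(2.18)² = 9.3958 bar
P = 134.04 − 9.3958 = 124.6 bar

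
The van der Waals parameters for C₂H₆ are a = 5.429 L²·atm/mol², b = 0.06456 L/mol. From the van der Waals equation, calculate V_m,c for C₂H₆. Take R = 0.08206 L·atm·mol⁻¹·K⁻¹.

V_m,c ≈ 0.1937 L/mol

For a van der Waals gas, V_m,c = 3b.
V_m,c = 3×0.06456 = 0.1937 L/mol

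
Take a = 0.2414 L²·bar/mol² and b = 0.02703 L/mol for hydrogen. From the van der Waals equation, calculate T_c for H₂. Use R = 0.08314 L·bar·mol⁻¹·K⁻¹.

For a van der Waals gas, T_c = 8a/(27Rb).
T_c = 8×0.2414/(27×0.08314×0.02703) = 1.9312/0.060676 = 31.83 K

T_c ≈ 31.83 K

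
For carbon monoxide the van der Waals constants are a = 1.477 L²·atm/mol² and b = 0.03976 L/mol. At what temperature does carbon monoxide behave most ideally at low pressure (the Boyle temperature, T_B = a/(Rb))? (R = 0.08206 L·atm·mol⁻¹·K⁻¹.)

For a van der Waals gas the second virial coefficient B₂ = b − a/(RT) vanishes at T_B = a/(Rb).
T_B = 1.477/(0.08206×0.03976) = 1.477/0.0032627 = 452.7 K

T_B ≈ 452.7 K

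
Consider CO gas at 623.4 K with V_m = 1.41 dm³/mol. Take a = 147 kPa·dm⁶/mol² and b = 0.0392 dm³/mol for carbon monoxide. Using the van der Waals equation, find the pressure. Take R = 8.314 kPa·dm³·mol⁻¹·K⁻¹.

P = RT/(V_m − b) − a/V_m²
RT/(V_m − b) = (8.314)(623.4)/(1.41 − 0.0392) = 5182.9/1.3708 = 3780.9 kPa
a/V_m² = 147/(1.41)² = 73.940 kPa
P = 3780.9 − 73.940 = 3707 kPa

P ≈ 3707 kPa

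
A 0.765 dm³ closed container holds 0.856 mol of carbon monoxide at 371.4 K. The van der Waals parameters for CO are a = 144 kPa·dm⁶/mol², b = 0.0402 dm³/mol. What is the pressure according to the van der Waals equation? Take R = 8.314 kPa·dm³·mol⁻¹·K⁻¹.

P = nRT/(V − nb) − a n²/V²
nRT/(V − nb) = (0.856)(8.314)(371.4)/(0.765 − 0.856×0.0402) = 2643.2/0.73059 = 3617.9 kPa
a n²/V² = (144)(0.856)²/(0.765)² = 180.30 kPa
P = 3617.9 − 180.30 = 3438 kPa

P ≈ 3438 kPa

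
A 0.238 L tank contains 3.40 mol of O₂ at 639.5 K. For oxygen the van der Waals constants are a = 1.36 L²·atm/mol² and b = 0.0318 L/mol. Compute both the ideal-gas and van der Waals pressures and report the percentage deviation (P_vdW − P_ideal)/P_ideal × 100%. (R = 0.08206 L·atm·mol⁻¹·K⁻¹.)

46.22 %

Ideal: P_ideal = nRT/V = (3.40)(0.08206)(639.5)/0.238 = 749.677 atm
vdW: P = nRT/(V − nb) − a n²/V² = 178.423/0.129880 − 15.7216/0.0566440 = 1373.75 − 277.551 = 1096.20 atm
% deviation = (1096.20 − 749.677)/749.677 × 100% = 46.22%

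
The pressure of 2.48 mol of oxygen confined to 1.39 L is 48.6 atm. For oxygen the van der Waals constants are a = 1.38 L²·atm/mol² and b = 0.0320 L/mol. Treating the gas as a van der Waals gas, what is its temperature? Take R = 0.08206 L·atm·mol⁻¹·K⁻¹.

T ≈ 341.3 K

T = (P + a n²/V²)(V − nb)/(nR)
P + a n²/V² = 48.6 + (1.38)(2.48)²/(1.39)² = 52.993 atm
V − nb = 1.39 − (2.48)(0.0320) = 1.3106 L
T = (52.993)(1.3106)/((2.48)(0.08206)) = 341.3 K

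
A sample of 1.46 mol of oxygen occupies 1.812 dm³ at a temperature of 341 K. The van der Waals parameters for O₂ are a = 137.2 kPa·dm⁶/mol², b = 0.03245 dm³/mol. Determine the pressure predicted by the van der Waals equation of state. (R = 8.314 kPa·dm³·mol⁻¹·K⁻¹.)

P ≈ 2257 kPa

P = nRT/(V − nb) − a n²/V²
nRT/(V − nb) = (1.46)(8.314)(341)/(1.812 − 1.46×0.03245) = 4139.2/1.7646 = 2345.7 kPa
a n²/V² = (137.2)(1.46)²/(1.812)² = 89.072 kPa
P = 2345.7 − 89.072 = 2257 kPa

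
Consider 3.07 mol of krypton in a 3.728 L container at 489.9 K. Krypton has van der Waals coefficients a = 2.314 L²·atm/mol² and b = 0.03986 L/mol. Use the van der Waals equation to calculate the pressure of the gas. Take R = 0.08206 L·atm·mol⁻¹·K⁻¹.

P ≈ 32.66 atm

P = nRT/(V − nb) − a n²/V²
nRT/(V − nb) = (3.07)(0.08206)(489.9)/(3.728 − 3.07×0.03986) = 123.42/3.6056 = 34.230 atm
a n²/V² = (2.314)(3.07)²/(3.728)² = 1.5692 atm
P = 34.230 − 1.5692 = 32.66 atm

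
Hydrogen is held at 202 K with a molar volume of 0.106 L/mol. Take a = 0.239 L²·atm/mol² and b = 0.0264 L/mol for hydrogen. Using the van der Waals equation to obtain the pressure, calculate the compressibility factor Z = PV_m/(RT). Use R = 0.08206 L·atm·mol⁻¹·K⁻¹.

P = RT/(V_m − b) − a/V_m² = (0.08206)(202)/(0.106 − 0.0264) − 0.239/(0.106)²
  = 16.576/0.079600 − 21.271 = 208.24 − 21.271 = 186.97 atm
Z = PV_m/(RT) = (186.97)(0.106)/((0.08206)(202)) = 19.819/16.576 = 1.196

Z ≈ 1.196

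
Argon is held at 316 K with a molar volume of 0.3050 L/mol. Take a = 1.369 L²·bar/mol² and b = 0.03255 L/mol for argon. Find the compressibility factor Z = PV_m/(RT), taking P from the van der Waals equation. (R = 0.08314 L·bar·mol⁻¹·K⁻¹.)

P = RT/(V_m − b) − a/V_m² = (0.08314)(316)/(0.3050 − 0.03255) − 1.369/(0.3050)²
  = 26.272/0.27245 − 14.716 = 96.429 − 14.716 = 81.713 bar
Z = PV_m/(RT) = (81.713)(0.3050)/((0.08314)(316)) = 24.922/26.272 = 0.9486

Z ≈ 0.9486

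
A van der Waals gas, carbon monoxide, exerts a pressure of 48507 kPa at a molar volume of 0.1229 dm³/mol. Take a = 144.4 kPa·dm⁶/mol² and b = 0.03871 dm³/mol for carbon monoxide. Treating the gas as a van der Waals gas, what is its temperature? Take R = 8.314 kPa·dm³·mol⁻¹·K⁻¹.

T = (P + a/V_m²)(V_m − b)/R
P + a/V_m² = 48507 + 144.4/(0.1229)² = 58067 kPa
V_m − b = 0.1229 − 0.03871 = 0.084190 dm³/mol
T = (58067)(0.084190)/8.314 = 588.0 K

T ≈ 588.0 K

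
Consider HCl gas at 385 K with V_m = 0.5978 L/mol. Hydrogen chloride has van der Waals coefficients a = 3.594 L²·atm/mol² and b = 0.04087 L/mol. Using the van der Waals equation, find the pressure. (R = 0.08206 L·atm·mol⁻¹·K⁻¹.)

P = RT/(V_m − b) − a/V_m²
RT/(V_m − b) = (0.08206)(385)/(0.5978 − 0.04087) = 31.593/0.55693 = 56.727 atm
a/V_m² = 3.594/(0.5978)² = 10.057 atm
P = 56.727 − 10.057 = 46.67 atm

P ≈ 46.67 atm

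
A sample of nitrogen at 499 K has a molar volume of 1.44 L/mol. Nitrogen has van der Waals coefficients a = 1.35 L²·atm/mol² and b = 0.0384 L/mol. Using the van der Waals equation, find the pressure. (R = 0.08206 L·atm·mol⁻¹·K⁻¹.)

P = RT/(V_m − b) − a/V_m²
RT/(V_m − b) = (0.08206)(499)/(1.44 − 0.0384) = 40.948/1.4016 = 29.215 atm
a/V_m² = 1.35/(1.44)² = 0.65104 atm
P = 29.215 − 0.65104 = 28.56 atm

P ≈ 28.56 atm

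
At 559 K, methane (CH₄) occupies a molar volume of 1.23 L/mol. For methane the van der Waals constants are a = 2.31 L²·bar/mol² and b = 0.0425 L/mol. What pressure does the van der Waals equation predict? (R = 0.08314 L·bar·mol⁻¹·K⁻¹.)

P = RT/(V_m − b) − a/V_m²
RT/(V_m − b) = (0.08314)(559)/(1.23 − 0.0425) = 46.475/1.1875 = 39.137 bar
a/V_m² = 2.31/(1.23)² = 1.5269 bar
P = 39.137 − 1.5269 = 37.61 bar

P ≈ 37.61 bar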